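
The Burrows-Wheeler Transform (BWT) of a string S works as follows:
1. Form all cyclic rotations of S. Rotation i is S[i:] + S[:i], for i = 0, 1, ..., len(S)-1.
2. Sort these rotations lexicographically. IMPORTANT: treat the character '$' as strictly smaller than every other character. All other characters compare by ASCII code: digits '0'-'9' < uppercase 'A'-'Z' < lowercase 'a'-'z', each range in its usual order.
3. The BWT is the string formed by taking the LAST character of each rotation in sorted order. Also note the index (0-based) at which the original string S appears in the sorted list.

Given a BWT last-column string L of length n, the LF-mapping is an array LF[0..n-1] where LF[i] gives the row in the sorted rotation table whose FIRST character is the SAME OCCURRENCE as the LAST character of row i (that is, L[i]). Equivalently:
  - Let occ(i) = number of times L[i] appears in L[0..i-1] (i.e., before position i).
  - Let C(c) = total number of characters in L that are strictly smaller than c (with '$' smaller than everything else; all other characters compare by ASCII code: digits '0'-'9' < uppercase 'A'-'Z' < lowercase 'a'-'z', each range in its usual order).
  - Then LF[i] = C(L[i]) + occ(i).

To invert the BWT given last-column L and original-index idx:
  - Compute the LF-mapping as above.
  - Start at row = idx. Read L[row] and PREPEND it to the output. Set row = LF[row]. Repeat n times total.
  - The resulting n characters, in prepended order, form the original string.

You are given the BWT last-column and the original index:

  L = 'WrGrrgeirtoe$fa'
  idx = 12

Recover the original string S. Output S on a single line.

LF mapping: 2 10 1 11 12 7 4 8 13 14 9 5 0 6 3
Walk LF starting at row 12, prepending L[row]:
  step 1: row=12, L[12]='$', prepend. Next row=LF[12]=0
  step 2: row=0, L[0]='W', prepend. Next row=LF[0]=2
  step 3: row=2, L[2]='G', prepend. Next row=LF[2]=1
  step 4: row=1, L[1]='r', prepend. Next row=LF[1]=10
  step 5: row=10, L[10]='o', prepend. Next row=LF[10]=9
  step 6: row=9, L[9]='t', prepend. Next row=LF[9]=14
  step 7: row=14, L[14]='a', prepend. Next row=LF[14]=3
  step 8: row=3, L[3]='r', prepend. Next row=LF[3]=11
  step 9: row=11, L[11]='e', prepend. Next row=LF[11]=5
  step 10: row=5, L[5]='g', prepend. Next row=LF[5]=7
  step 11: row=7, L[7]='i', prepend. Next row=LF[7]=8
  step 12: row=8, L[8]='r', prepend. Next row=LF[8]=13
  step 13: row=13, L[13]='f', prepend. Next row=LF[13]=6
  step 14: row=6, L[6]='e', prepend. Next row=LF[6]=4
  step 15: row=4, L[4]='r', prepend. Next row=LF[4]=12
Reversed output: refrigeratorGW$

Answer: refrigeratorGW$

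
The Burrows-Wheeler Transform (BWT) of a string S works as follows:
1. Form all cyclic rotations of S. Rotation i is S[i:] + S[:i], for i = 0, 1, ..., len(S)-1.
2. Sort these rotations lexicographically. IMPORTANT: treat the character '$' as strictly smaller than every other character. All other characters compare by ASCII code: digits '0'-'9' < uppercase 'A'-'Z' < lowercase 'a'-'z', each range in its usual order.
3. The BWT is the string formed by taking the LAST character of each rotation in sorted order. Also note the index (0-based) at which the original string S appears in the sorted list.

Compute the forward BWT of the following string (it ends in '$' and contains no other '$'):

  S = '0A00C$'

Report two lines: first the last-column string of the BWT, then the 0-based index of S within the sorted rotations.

All 6 rotations (rotation i = S[i:]+S[:i]):
  rot[0] = 0A00C$
  rot[1] = A00C$0
  rot[2] = 00C$0A
  rot[3] = 0C$0A0
  rot[4] = C$0A00
  rot[5] = $0A00C
Sorted (with $ < everything):
  sorted[0] = $0A00C  (last char: 'C')
  sorted[1] = 00C$0A  (last char: 'A')
  sorted[2] = 0A00C$  (last char: '$')
  sorted[3] = 0C$0A0  (last char: '0')
  sorted[4] = A00C$0  (last char: '0')
  sorted[5] = C$0A00  (last char: '0')
Last column: CA$000
Original string S is at sorted index 2

Answer: CA$000
2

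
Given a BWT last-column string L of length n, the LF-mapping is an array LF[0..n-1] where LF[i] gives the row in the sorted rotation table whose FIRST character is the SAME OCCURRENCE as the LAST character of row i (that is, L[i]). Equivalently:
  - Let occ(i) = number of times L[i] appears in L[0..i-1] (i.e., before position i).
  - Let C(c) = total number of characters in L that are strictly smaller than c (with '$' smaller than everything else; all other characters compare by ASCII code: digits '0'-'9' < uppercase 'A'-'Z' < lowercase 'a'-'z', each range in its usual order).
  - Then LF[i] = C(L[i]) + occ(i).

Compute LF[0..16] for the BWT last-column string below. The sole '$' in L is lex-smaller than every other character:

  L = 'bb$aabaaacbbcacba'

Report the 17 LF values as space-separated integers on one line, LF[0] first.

Char counts: '$':1, 'a':7, 'b':6, 'c':3
C (first-col start): C('$')=0, C('a')=1, C('b')=8, C('c')=14
L[0]='b': occ=0, LF[0]=C('b')+0=8+0=8
L[1]='b': occ=1, LF[1]=C('b')+1=8+1=9
L[2]='$': occ=0, LF[2]=C('$')+0=0+0=0
L[3]='a': occ=0, LF[3]=C('a')+0=1+0=1
L[4]='a': occ=1, LF[4]=C('a')+1=1+1=2
L[5]='b': occ=2, LF[5]=C('b')+2=8+2=10
L[6]='a': occ=2, LF[6]=C('a')+2=1+2=3
L[7]='a': occ=3, LF[7]=C('a')+3=1+3=4
L[8]='a': occ=4, LF[8]=C('a')+4=1+4=5
L[9]='c': occ=0, LF[9]=C('c')+0=14+0=14
L[10]='b': occ=3, LF[10]=C('b')+3=8+3=11
L[11]='b': occ=4, LF[11]=C('b')+4=8+4=12
L[12]='c': occ=1, LF[12]=C('c')+1=14+1=15
L[13]='a': occ=5, LF[13]=C('a')+5=1+5=6
L[14]='c': occ=2, LF[14]=C('c')+2=14+2=16
L[15]='b': occ=5, LF[15]=C('b')+5=8+5=13
L[16]='a': occ=6, LF[16]=C('a')+6=1+6=7

Answer: 8 9 0 1 2 10 3 4 5 14 11 12 15 6 16 13 7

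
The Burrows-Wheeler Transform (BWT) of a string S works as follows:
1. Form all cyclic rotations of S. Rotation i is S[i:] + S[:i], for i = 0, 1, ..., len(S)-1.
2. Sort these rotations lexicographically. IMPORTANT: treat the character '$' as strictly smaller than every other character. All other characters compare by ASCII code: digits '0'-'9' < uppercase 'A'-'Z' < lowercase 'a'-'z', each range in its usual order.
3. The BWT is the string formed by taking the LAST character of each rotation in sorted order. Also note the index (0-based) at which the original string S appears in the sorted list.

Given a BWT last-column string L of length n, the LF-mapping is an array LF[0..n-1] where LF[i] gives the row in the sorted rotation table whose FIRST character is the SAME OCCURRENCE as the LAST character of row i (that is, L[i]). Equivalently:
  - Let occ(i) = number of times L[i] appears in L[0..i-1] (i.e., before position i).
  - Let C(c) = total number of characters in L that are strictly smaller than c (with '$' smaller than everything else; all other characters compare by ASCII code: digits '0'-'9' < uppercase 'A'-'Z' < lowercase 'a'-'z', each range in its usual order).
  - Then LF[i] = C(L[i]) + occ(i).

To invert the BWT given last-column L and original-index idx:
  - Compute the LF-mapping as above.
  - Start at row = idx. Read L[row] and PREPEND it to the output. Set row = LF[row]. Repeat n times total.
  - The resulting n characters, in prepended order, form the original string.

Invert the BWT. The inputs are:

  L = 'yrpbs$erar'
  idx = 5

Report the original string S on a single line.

LF mapping: 9 5 4 2 8 0 3 6 1 7
Walk LF starting at row 5, prepending L[row]:
  step 1: row=5, L[5]='$', prepend. Next row=LF[5]=0
  step 2: row=0, L[0]='y', prepend. Next row=LF[0]=9
  step 3: row=9, L[9]='r', prepend. Next row=LF[9]=7
  step 4: row=7, L[7]='r', prepend. Next row=LF[7]=6
  step 5: row=6, L[6]='e', prepend. Next row=LF[6]=3
  step 6: row=3, L[3]='b', prepend. Next row=LF[3]=2
  step 7: row=2, L[2]='p', prepend. Next row=LF[2]=4
  step 8: row=4, L[4]='s', prepend. Next row=LF[4]=8
  step 9: row=8, L[8]='a', prepend. Next row=LF[8]=1
  step 10: row=1, L[1]='r', prepend. Next row=LF[1]=5
Reversed output: raspberry$

Answer: raspberry$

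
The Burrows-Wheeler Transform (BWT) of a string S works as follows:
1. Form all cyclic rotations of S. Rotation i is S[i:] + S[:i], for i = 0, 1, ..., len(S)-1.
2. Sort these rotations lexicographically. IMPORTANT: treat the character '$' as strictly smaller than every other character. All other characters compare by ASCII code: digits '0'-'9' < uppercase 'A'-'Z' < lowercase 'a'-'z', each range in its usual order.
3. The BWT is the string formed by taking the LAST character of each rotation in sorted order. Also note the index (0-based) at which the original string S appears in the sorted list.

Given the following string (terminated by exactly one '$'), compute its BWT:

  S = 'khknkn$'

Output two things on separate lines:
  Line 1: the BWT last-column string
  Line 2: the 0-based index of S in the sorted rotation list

Answer: nk$nhkk
2

Derivation:
All 7 rotations (rotation i = S[i:]+S[:i]):
  rot[0] = khknkn$
  rot[1] = hknkn$k
  rot[2] = knkn$kh
  rot[3] = nkn$khk
  rot[4] = kn$khkn
  rot[5] = n$khknk
  rot[6] = $khknkn
Sorted (with $ < everything):
  sorted[0] = $khknkn  (last char: 'n')
  sorted[1] = hknkn$k  (last char: 'k')
  sorted[2] = khknkn$  (last char: '$')
  sorted[3] = kn$khkn  (last char: 'n')
  sorted[4] = knkn$kh  (last char: 'h')
  sorted[5] = n$khknk  (last char: 'k')
  sorted[6] = nkn$khk  (last char: 'k')
Last column: nk$nhkk
Original string S is at sorted index 2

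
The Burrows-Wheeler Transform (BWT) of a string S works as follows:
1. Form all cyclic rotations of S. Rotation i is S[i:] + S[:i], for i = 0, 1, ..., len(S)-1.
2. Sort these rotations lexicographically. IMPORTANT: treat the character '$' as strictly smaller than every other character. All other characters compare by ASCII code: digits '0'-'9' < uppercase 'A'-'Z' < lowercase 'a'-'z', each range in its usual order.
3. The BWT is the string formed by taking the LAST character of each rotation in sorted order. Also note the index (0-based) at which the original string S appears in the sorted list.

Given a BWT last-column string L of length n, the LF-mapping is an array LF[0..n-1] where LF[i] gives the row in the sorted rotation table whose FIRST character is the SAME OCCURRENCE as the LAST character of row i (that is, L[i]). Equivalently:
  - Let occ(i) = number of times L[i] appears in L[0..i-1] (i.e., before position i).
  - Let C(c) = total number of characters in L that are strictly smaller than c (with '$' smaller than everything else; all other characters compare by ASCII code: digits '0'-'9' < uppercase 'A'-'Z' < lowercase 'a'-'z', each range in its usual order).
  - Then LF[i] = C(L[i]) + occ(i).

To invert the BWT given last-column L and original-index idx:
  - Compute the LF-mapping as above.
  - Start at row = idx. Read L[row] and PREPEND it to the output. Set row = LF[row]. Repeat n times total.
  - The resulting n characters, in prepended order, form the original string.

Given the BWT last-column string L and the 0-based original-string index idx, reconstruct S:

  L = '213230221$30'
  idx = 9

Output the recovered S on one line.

LF mapping: 5 3 9 6 10 1 7 8 4 0 11 2
Walk LF starting at row 9, prepending L[row]:
  step 1: row=9, L[9]='$', prepend. Next row=LF[9]=0
  step 2: row=0, L[0]='2', prepend. Next row=LF[0]=5
  step 3: row=5, L[5]='0', prepend. Next row=LF[5]=1
  step 4: row=1, L[1]='1', prepend. Next row=LF[1]=3
  step 5: row=3, L[3]='2', prepend. Next row=LF[3]=6
  step 6: row=6, L[6]='2', prepend. Next row=LF[6]=7
  step 7: row=7, L[7]='2', prepend. Next row=LF[7]=8
  step 8: row=8, L[8]='1', prepend. Next row=LF[8]=4
  step 9: row=4, L[4]='3', prepend. Next row=LF[4]=10
  step 10: row=10, L[10]='3', prepend. Next row=LF[10]=11
  step 11: row=11, L[11]='0', prepend. Next row=LF[11]=2
  step 12: row=2, L[2]='3', prepend. Next row=LF[2]=9
Reversed output: 30331222102$

Answer: 30331222102$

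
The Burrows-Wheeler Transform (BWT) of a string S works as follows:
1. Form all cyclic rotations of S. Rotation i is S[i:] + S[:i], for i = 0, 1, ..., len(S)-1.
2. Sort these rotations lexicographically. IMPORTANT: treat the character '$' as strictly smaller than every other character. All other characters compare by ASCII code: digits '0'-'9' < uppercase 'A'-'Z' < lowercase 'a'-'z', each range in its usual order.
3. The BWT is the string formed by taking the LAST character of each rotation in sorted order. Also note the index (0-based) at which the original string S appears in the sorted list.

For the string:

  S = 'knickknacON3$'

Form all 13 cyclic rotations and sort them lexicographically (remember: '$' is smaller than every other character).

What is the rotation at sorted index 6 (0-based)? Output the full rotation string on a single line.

All 13 rotations (rotation i = S[i:]+S[:i]):
  rot[0] = knickknacON3$
  rot[1] = nickknacON3$k
  rot[2] = ickknacON3$kn
  rot[3] = ckknacON3$kni
  rot[4] = kknacON3$knic
  rot[5] = knacON3$knick
  rot[6] = nacON3$knickk
  rot[7] = acON3$knickkn
  rot[8] = cON3$knickkna
  rot[9] = ON3$knickknac
  rot[10] = N3$knickknacO
  rot[11] = 3$knickknacON
  rot[12] = $knickknacON3
Sorted (with $ < everything):
  sorted[0] = $knickknacON3
  sorted[1] = 3$knickknacON
  sorted[2] = N3$knickknacO
  sorted[3] = ON3$knickknac
  sorted[4] = acON3$knickkn
  sorted[5] = cON3$knickkna
  sorted[6] = ckknacON3$kni
  sorted[7] = ickknacON3$kn
  sorted[8] = kknacON3$knic
  sorted[9] = knacON3$knick
  sorted[10] = knickknacON3$
  sorted[11] = nacON3$knickk
  sorted[12] = nickknacON3$k
sorted[6] = ckknacON3$kni

Answer: ckknacON3$kni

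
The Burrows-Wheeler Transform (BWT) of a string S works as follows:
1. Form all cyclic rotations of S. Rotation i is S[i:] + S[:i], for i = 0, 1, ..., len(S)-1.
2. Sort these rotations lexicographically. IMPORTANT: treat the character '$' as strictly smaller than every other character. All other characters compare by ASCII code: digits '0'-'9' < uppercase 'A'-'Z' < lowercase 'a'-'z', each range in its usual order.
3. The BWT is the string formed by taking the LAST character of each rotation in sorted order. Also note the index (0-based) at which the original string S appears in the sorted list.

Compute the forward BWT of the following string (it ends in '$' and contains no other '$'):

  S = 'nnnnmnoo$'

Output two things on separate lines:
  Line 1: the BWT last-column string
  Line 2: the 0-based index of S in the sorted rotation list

Answer: onnnn$mon
5

Derivation:
All 9 rotations (rotation i = S[i:]+S[:i]):
  rot[0] = nnnnmnoo$
  rot[1] = nnnmnoo$n
  rot[2] = nnmnoo$nn
  rot[3] = nmnoo$nnn
  rot[4] = mnoo$nnnn
  rot[5] = noo$nnnnm
  rot[6] = oo$nnnnmn
  rot[7] = o$nnnnmno
  rot[8] = $nnnnmnoo
Sorted (with $ < everything):
  sorted[0] = $nnnnmnoo  (last char: 'o')
  sorted[1] = mnoo$nnnn  (last char: 'n')
  sorted[2] = nmnoo$nnn  (last char: 'n')
  sorted[3] = nnmnoo$nn  (last char: 'n')
  sorted[4] = nnnmnoo$n  (last char: 'n')
  sorted[5] = nnnnmnoo$  (last char: '$')
  sorted[6] = noo$nnnnm  (last char: 'm')
  sorted[7] = o$nnnnmno  (last char: 'o')
  sorted[8] = oo$nnnnmn  (last char: 'n')
Last column: onnnn$mon
Original string S is at sorted index 5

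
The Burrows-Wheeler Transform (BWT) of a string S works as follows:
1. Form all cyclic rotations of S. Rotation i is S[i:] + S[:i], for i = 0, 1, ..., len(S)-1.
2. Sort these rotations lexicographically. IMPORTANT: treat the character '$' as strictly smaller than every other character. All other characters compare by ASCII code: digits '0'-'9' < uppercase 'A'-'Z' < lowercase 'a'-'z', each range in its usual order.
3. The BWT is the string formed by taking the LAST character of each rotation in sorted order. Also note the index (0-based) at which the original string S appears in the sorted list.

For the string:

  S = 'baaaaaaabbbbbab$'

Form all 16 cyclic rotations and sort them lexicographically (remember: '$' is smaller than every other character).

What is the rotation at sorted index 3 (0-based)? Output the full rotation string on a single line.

Answer: aaaaabbbbbab$baa

Derivation:
All 16 rotations (rotation i = S[i:]+S[:i]):
  rot[0] = baaaaaaabbbbbab$
  rot[1] = aaaaaaabbbbbab$b
  rot[2] = aaaaaabbbbbab$ba
  rot[3] = aaaaabbbbbab$baa
  rot[4] = aaaabbbbbab$baaa
  rot[5] = aaabbbbbab$baaaa
  rot[6] = aabbbbbab$baaaaa
  rot[7] = abbbbbab$baaaaaa
  rot[8] = bbbbbab$baaaaaaa
  rot[9] = bbbbab$baaaaaaab
  rot[10] = bbbab$baaaaaaabb
  rot[11] = bbab$baaaaaaabbb
  rot[12] = bab$baaaaaaabbbb
  rot[13] = ab$baaaaaaabbbbb
  rot[14] = b$baaaaaaabbbbba
  rot[15] = $baaaaaaabbbbbab
Sorted (with $ < everything):
  sorted[0] = $baaaaaaabbbbbab
  sorted[1] = aaaaaaabbbbbab$b
  sorted[2] = aaaaaabbbbbab$ba
  sorted[3] = aaaaabbbbbab$baa
  sorted[4] = aaaabbbbbab$baaa
  sorted[5] = aaabbbbbab$baaaa
  sorted[6] = aabbbbbab$baaaaa
  sorted[7] = ab$baaaaaaabbbbb
  sorted[8] = abbbbbab$baaaaaa
  sorted[9] = b$baaaaaaabbbbba
  sorted[10] = baaaaaaabbbbbab$
  sorted[11] = bab$baaaaaaabbbb
  sorted[12] = bbab$baaaaaaabbb
  sorted[13] = bbbab$baaaaaaabb
  sorted[14] = bbbbab$baaaaaaab
  sorted[15] = bbbbbab$baaaaaaa
sorted[3] = aaaaabbbbbab$baa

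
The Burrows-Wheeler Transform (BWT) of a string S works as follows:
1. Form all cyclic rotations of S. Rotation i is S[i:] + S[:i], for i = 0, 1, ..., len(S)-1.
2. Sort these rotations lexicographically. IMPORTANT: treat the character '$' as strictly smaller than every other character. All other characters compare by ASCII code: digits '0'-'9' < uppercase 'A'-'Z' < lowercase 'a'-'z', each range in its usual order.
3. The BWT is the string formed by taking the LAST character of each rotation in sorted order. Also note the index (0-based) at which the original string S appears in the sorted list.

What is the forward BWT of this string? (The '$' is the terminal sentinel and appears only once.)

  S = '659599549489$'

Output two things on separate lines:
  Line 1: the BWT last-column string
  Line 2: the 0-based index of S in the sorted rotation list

All 13 rotations (rotation i = S[i:]+S[:i]):
  rot[0] = 659599549489$
  rot[1] = 59599549489$6
  rot[2] = 9599549489$65
  rot[3] = 599549489$659
  rot[4] = 99549489$6595
  rot[5] = 9549489$65959
  rot[6] = 549489$659599
  rot[7] = 49489$6595995
  rot[8] = 9489$65959954
  rot[9] = 489$659599549
  rot[10] = 89$6595995494
  rot[11] = 9$65959954948
  rot[12] = $659599549489
Sorted (with $ < everything):
  sorted[0] = $659599549489  (last char: '9')
  sorted[1] = 489$659599549  (last char: '9')
  sorted[2] = 49489$6595995  (last char: '5')
  sorted[3] = 549489$659599  (last char: '9')
  sorted[4] = 59599549489$6  (last char: '6')
  sorted[5] = 599549489$659  (last char: '9')
  sorted[6] = 659599549489$  (last char: '$')
  sorted[7] = 89$6595995494  (last char: '4')
  sorted[8] = 9$65959954948  (last char: '8')
  sorted[9] = 9489$65959954  (last char: '4')
  sorted[10] = 9549489$65959  (last char: '9')
  sorted[11] = 9599549489$65  (last char: '5')
  sorted[12] = 99549489$6595  (last char: '5')
Last column: 995969$484955
Original string S is at sorted index 6

Answer: 995969$484955
6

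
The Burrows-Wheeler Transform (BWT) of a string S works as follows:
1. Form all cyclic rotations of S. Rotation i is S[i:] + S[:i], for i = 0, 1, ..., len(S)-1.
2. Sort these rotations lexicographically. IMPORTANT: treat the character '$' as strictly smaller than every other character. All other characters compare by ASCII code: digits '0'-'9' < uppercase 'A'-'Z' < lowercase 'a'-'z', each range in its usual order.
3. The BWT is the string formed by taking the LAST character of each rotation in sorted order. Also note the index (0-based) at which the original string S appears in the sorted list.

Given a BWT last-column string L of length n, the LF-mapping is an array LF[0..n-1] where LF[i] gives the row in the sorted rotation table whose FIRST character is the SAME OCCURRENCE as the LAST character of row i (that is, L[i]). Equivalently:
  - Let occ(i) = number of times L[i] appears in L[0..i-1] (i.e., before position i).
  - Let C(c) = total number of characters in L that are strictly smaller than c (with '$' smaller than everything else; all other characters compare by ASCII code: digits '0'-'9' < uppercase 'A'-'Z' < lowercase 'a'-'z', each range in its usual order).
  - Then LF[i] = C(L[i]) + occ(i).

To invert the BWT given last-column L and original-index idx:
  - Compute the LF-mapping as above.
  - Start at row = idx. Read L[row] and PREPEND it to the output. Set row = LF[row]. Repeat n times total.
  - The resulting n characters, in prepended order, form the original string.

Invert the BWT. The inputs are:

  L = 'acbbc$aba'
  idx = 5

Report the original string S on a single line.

Answer: bacbabca$

Derivation:
LF mapping: 1 7 4 5 8 0 2 6 3
Walk LF starting at row 5, prepending L[row]:
  step 1: row=5, L[5]='$', prepend. Next row=LF[5]=0
  step 2: row=0, L[0]='a', prepend. Next row=LF[0]=1
  step 3: row=1, L[1]='c', prepend. Next row=LF[1]=7
  step 4: row=7, L[7]='b', prepend. Next row=LF[7]=6
  step 5: row=6, L[6]='a', prepend. Next row=LF[6]=2
  step 6: row=2, L[2]='b', prepend. Next row=LF[2]=4
  step 7: row=4, L[4]='c', prepend. Next row=LF[4]=8
  step 8: row=8, L[8]='a', prepend. Next row=LF[8]=3
  step 9: row=3, L[3]='b', prepend. Next row=LF[3]=5
Reversed output: bacbabca$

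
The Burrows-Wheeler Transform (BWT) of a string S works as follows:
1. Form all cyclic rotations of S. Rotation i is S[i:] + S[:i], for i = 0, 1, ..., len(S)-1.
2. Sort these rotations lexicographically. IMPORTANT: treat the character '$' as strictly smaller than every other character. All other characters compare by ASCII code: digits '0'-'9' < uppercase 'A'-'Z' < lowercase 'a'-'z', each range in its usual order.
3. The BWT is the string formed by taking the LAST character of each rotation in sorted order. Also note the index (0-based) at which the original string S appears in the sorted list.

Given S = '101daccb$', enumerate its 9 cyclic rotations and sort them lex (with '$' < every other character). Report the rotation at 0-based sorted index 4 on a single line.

Answer: accb$101d

Derivation:
All 9 rotations (rotation i = S[i:]+S[:i]):
  rot[0] = 101daccb$
  rot[1] = 01daccb$1
  rot[2] = 1daccb$10
  rot[3] = daccb$101
  rot[4] = accb$101d
  rot[5] = ccb$101da
  rot[6] = cb$101dac
  rot[7] = b$101dacc
  rot[8] = $101daccb
Sorted (with $ < everything):
  sorted[0] = $101daccb
  sorted[1] = 01daccb$1
  sorted[2] = 101daccb$
  sorted[3] = 1daccb$10
  sorted[4] = accb$101d
  sorted[5] = b$101dacc
  sorted[6] = cb$101dac
  sorted[7] = ccb$101da
  sorted[8] = daccb$101
sorted[4] = accb$101d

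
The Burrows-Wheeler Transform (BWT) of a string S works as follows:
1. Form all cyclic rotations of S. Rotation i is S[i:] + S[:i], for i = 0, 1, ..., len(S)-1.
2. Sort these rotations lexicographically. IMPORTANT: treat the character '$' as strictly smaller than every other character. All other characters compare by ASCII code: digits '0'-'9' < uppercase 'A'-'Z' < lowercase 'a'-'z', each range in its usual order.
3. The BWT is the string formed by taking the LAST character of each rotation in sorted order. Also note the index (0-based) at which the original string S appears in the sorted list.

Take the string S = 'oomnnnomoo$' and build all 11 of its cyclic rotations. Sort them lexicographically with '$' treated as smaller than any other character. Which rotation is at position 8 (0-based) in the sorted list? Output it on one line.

Answer: omoo$oomnnn

Derivation:
All 11 rotations (rotation i = S[i:]+S[:i]):
  rot[0] = oomnnnomoo$
  rot[1] = omnnnomoo$o
  rot[2] = mnnnomoo$oo
  rot[3] = nnnomoo$oom
  rot[4] = nnomoo$oomn
  rot[5] = nomoo$oomnn
  rot[6] = omoo$oomnnn
  rot[7] = moo$oomnnno
  rot[8] = oo$oomnnnom
  rot[9] = o$oomnnnomo
  rot[10] = $oomnnnomoo
Sorted (with $ < everything):
  sorted[0] = $oomnnnomoo
  sorted[1] = mnnnomoo$oo
  sorted[2] = moo$oomnnno
  sorted[3] = nnnomoo$oom
  sorted[4] = nnomoo$oomn
  sorted[5] = nomoo$oomnn
  sorted[6] = o$oomnnnomo
  sorted[7] = omnnnomoo$o
  sorted[8] = omoo$oomnnn
  sorted[9] = oo$oomnnnom
  sorted[10] = oomnnnomoo$
sorted[8] = omoo$oomnnn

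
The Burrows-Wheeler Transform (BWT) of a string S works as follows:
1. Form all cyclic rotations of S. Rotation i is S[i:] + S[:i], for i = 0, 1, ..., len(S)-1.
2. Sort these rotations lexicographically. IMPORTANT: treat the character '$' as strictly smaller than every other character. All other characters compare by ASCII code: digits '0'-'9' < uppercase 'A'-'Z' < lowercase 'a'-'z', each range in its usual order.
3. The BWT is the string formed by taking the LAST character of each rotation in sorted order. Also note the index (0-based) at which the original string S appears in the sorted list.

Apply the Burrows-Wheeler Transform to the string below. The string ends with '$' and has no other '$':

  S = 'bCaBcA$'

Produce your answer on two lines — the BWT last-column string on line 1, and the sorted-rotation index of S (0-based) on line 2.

Answer: AcabC$B
5

Derivation:
All 7 rotations (rotation i = S[i:]+S[:i]):
  rot[0] = bCaBcA$
  rot[1] = CaBcA$b
  rot[2] = aBcA$bC
  rot[3] = BcA$bCa
  rot[4] = cA$bCaB
  rot[5] = A$bCaBc
  rot[6] = $bCaBcA
Sorted (with $ < everything):
  sorted[0] = $bCaBcA  (last char: 'A')
  sorted[1] = A$bCaBc  (last char: 'c')
  sorted[2] = BcA$bCa  (last char: 'a')
  sorted[3] = CaBcA$b  (last char: 'b')
  sorted[4] = aBcA$bC  (last char: 'C')
  sorted[5] = bCaBcA$  (last char: '$')
  sorted[6] = cA$bCaB  (last char: 'B')
Last column: AcabC$B
Original string S is at sorted index 5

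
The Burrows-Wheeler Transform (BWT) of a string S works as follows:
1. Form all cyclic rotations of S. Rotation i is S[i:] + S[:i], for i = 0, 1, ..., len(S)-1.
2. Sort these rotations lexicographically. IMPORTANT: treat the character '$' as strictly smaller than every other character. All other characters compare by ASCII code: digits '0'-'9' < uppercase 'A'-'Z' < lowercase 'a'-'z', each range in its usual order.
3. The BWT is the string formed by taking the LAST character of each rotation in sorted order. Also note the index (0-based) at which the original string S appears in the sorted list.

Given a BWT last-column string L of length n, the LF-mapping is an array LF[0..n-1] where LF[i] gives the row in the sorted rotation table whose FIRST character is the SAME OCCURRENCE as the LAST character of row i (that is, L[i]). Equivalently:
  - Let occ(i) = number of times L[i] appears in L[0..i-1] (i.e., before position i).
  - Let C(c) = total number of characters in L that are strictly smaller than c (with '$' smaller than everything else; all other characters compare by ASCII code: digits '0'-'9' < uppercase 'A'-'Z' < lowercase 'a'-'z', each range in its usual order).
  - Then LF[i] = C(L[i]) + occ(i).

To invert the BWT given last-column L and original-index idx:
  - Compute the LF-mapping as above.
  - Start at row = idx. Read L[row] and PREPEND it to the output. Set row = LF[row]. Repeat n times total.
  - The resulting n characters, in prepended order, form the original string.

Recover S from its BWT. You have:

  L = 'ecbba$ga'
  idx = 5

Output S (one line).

Answer: cabbage$

Derivation:
LF mapping: 6 5 3 4 1 0 7 2
Walk LF starting at row 5, prepending L[row]:
  step 1: row=5, L[5]='$', prepend. Next row=LF[5]=0
  step 2: row=0, L[0]='e', prepend. Next row=LF[0]=6
  step 3: row=6, L[6]='g', prepend. Next row=LF[6]=7
  step 4: row=7, L[7]='a', prepend. Next row=LF[7]=2
  step 5: row=2, L[2]='b', prepend. Next row=LF[2]=3
  step 6: row=3, L[3]='b', prepend. Next row=LF[3]=4
  step 7: row=4, L[4]='a', prepend. Next row=LF[4]=1
  step 8: row=1, L[1]='c', prepend. Next row=LF[1]=5
Reversed output: cabbage$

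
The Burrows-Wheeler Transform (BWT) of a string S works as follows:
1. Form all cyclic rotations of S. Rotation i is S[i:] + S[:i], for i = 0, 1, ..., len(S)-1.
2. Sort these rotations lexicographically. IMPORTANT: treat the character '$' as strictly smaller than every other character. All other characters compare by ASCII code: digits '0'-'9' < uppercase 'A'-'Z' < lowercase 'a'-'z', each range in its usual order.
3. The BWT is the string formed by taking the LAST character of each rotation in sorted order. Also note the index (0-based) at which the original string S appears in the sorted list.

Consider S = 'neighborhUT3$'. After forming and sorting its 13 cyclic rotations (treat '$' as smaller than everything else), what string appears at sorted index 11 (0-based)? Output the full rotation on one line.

Answer: orhUT3$neighb

Derivation:
All 13 rotations (rotation i = S[i:]+S[:i]):
  rot[0] = neighborhUT3$
  rot[1] = eighborhUT3$n
  rot[2] = ighborhUT3$ne
  rot[3] = ghborhUT3$nei
  rot[4] = hborhUT3$neig
  rot[5] = borhUT3$neigh
  rot[6] = orhUT3$neighb
  rot[7] = rhUT3$neighbo
  rot[8] = hUT3$neighbor
  rot[9] = UT3$neighborh
  rot[10] = T3$neighborhU
  rot[11] = 3$neighborhUT
  rot[12] = $neighborhUT3
Sorted (with $ < everything):
  sorted[0] = $neighborhUT3
  sorted[1] = 3$neighborhUT
  sorted[2] = T3$neighborhU
  sorted[3] = UT3$neighborh
  sorted[4] = borhUT3$neigh
  sorted[5] = eighborhUT3$n
  sorted[6] = ghborhUT3$nei
  sorted[7] = hUT3$neighbor
  sorted[8] = hborhUT3$neig
  sorted[9] = ighborhUT3$ne
  sorted[10] = neighborhUT3$
  sorted[11] = orhUT3$neighb
  sorted[12] = rhUT3$neighbo
sorted[11] = orhUT3$neighb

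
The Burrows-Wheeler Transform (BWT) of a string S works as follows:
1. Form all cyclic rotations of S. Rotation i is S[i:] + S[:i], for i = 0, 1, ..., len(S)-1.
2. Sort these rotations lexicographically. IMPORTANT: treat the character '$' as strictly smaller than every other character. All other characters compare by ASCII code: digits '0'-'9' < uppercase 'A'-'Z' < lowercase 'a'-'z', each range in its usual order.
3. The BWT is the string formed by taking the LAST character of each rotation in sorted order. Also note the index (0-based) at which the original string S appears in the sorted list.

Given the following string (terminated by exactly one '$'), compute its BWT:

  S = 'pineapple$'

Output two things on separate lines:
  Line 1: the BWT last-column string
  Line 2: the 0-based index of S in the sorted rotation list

Answer: eelnppi$pa
7

Derivation:
All 10 rotations (rotation i = S[i:]+S[:i]):
  rot[0] = pineapple$
  rot[1] = ineapple$p
  rot[2] = neapple$pi
  rot[3] = eapple$pin
  rot[4] = apple$pine
  rot[5] = pple$pinea
  rot[6] = ple$pineap
  rot[7] = le$pineapp
  rot[8] = e$pineappl
  rot[9] = $pineapple
Sorted (with $ < everything):
  sorted[0] = $pineapple  (last char: 'e')
  sorted[1] = apple$pine  (last char: 'e')
  sorted[2] = e$pineappl  (last char: 'l')
  sorted[3] = eapple$pin  (last char: 'n')
  sorted[4] = ineapple$p  (last char: 'p')
  sorted[5] = le$pineapp  (last char: 'p')
  sorted[6] = neapple$pi  (last char: 'i')
  sorted[7] = pineapple$  (last char: '$')
  sorted[8] = ple$pineap  (last char: 'p')
  sorted[9] = pple$pinea  (last char: 'a')
Last column: eelnppi$pa
Original string S is at sorted index 7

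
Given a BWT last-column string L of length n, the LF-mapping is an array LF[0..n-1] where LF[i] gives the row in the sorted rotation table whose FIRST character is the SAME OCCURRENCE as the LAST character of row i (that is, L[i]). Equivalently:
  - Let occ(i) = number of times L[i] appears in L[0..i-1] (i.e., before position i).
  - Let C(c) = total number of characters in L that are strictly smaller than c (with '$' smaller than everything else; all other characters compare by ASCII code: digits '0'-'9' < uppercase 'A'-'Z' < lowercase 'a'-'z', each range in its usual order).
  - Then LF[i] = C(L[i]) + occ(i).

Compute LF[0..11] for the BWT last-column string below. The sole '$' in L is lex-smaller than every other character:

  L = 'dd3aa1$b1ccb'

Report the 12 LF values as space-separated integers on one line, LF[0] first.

Answer: 10 11 3 4 5 1 0 6 2 8 9 7

Derivation:
Char counts: '$':1, '1':2, '3':1, 'a':2, 'b':2, 'c':2, 'd':2
C (first-col start): C('$')=0, C('1')=1, C('3')=3, C('a')=4, C('b')=6, C('c')=8, C('d')=10
L[0]='d': occ=0, LF[0]=C('d')+0=10+0=10
L[1]='d': occ=1, LF[1]=C('d')+1=10+1=11
L[2]='3': occ=0, LF[2]=C('3')+0=3+0=3
L[3]='a': occ=0, LF[3]=C('a')+0=4+0=4
L[4]='a': occ=1, LF[4]=C('a')+1=4+1=5
L[5]='1': occ=0, LF[5]=C('1')+0=1+0=1
L[6]='$': occ=0, LF[6]=C('$')+0=0+0=0
L[7]='b': occ=0, LF[7]=C('b')+0=6+0=6
L[8]='1': occ=1, LF[8]=C('1')+1=1+1=2
L[9]='c': occ=0, LF[9]=C('c')+0=8+0=8
L[10]='c': occ=1, LF[10]=C('c')+1=8+1=9
L[11]='b': occ=1, LF[11]=C('b')+1=6+1=7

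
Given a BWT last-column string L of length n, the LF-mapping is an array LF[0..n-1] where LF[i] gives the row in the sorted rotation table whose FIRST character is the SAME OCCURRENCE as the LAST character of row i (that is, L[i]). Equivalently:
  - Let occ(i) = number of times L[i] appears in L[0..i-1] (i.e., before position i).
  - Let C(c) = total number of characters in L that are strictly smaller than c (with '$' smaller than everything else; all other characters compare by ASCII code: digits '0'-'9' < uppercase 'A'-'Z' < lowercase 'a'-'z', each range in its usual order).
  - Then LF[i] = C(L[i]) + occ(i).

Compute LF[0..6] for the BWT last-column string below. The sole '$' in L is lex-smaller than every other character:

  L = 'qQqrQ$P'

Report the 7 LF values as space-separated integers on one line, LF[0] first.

Char counts: '$':1, 'P':1, 'Q':2, 'q':2, 'r':1
C (first-col start): C('$')=0, C('P')=1, C('Q')=2, C('q')=4, C('r')=6
L[0]='q': occ=0, LF[0]=C('q')+0=4+0=4
L[1]='Q': occ=0, LF[1]=C('Q')+0=2+0=2
L[2]='q': occ=1, LF[2]=C('q')+1=4+1=5
L[3]='r': occ=0, LF[3]=C('r')+0=6+0=6
L[4]='Q': occ=1, LF[4]=C('Q')+1=2+1=3
L[5]='$': occ=0, LF[5]=C('$')+0=0+0=0
L[6]='P': occ=0, LF[6]=C('P')+0=1+0=1

Answer: 4 2 5 6 3 0 1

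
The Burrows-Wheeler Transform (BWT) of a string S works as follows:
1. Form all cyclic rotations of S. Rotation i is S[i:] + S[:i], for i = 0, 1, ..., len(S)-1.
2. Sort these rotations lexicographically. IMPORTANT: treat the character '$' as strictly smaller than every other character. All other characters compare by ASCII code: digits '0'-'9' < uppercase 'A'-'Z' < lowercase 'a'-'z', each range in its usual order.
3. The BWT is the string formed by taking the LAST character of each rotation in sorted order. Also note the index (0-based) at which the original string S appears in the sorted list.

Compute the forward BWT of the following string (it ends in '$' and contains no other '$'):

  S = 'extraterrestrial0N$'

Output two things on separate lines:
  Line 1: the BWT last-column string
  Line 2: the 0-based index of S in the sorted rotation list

All 19 rotations (rotation i = S[i:]+S[:i]):
  rot[0] = extraterrestrial0N$
  rot[1] = xtraterrestrial0N$e
  rot[2] = traterrestrial0N$ex
  rot[3] = raterrestrial0N$ext
  rot[4] = aterrestrial0N$extr
  rot[5] = terrestrial0N$extra
  rot[6] = errestrial0N$extrat
  rot[7] = rrestrial0N$extrate
  rot[8] = restrial0N$extrater
  rot[9] = estrial0N$extraterr
  rot[10] = strial0N$extraterre
  rot[11] = trial0N$extraterres
  rot[12] = rial0N$extraterrest
  rot[13] = ial0N$extraterrestr
  rot[14] = al0N$extraterrestri
  rot[15] = l0N$extraterrestria
  rot[16] = 0N$extraterrestrial
  rot[17] = N$extraterrestrial0
  rot[18] = $extraterrestrial0N
Sorted (with $ < everything):
  sorted[0] = $extraterrestrial0N  (last char: 'N')
  sorted[1] = 0N$extraterrestrial  (last char: 'l')
  sorted[2] = N$extraterrestrial0  (last char: '0')
  sorted[3] = al0N$extraterrestri  (last char: 'i')
  sorted[4] = aterrestrial0N$extr  (last char: 'r')
  sorted[5] = errestrial0N$extrat  (last char: 't')
  sorted[6] = estrial0N$extraterr  (last char: 'r')
  sorted[7] = extraterrestrial0N$  (last char: '$')
  sorted[8] = ial0N$extraterrestr  (last char: 'r')
  sorted[9] = l0N$extraterrestria  (last char: 'a')
  sorted[10] = raterrestrial0N$ext  (last char: 't')
  sorted[11] = restrial0N$extrater  (last char: 'r')
  sorted[12] = rial0N$extraterrest  (last char: 't')
  sorted[13] = rrestrial0N$extrate  (last char: 'e')
  sorted[14] = strial0N$extraterre  (last char: 'e')
  sorted[15] = terrestrial0N$extra  (last char: 'a')
  sorted[16] = traterrestrial0N$ex  (last char: 'x')
  sorted[17] = trial0N$extraterres  (last char: 's')
  sorted[18] = xtraterrestrial0N$e  (last char: 'e')
Last column: Nl0irtr$ratrteeaxse
Original string S is at sorted index 7

Answer: Nl0irtr$ratrteeaxse
7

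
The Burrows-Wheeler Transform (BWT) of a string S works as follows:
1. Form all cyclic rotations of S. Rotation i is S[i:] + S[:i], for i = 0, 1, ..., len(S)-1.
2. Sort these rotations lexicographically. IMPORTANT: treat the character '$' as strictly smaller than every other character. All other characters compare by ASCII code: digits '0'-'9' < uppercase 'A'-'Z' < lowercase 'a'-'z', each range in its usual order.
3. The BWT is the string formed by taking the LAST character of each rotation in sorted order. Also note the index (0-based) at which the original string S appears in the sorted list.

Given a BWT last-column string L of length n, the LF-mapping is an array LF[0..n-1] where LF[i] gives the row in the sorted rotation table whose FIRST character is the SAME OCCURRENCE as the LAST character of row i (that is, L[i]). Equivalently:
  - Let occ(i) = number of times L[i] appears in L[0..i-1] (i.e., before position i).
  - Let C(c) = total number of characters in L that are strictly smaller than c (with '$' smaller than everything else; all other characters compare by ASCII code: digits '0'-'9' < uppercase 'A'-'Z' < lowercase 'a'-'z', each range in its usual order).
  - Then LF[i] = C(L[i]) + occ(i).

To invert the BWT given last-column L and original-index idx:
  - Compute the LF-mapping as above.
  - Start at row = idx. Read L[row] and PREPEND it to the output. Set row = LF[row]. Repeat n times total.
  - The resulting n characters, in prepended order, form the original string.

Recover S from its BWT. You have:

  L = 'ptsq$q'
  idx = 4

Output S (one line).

LF mapping: 1 5 4 2 0 3
Walk LF starting at row 4, prepending L[row]:
  step 1: row=4, L[4]='$', prepend. Next row=LF[4]=0
  step 2: row=0, L[0]='p', prepend. Next row=LF[0]=1
  step 3: row=1, L[1]='t', prepend. Next row=LF[1]=5
  step 4: row=5, L[5]='q', prepend. Next row=LF[5]=3
  step 5: row=3, L[3]='q', prepend. Next row=LF[3]=2
  step 6: row=2, L[2]='s', prepend. Next row=LF[2]=4
Reversed output: sqqtp$

Answer: sqqtp$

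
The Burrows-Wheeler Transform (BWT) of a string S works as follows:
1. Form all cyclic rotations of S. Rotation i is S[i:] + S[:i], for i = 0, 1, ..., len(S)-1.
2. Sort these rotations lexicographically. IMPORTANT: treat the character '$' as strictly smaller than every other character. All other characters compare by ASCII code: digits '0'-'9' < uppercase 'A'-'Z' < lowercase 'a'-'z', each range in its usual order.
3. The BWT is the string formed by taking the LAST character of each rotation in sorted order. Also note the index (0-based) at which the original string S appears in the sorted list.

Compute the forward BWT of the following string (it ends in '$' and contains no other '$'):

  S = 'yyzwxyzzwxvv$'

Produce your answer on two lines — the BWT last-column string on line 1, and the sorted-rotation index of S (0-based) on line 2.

Answer: vvxzzww$yxzyy
7

Derivation:
All 13 rotations (rotation i = S[i:]+S[:i]):
  rot[0] = yyzwxyzzwxvv$
  rot[1] = yzwxyzzwxvv$y
  rot[2] = zwxyzzwxvv$yy
  rot[3] = wxyzzwxvv$yyz
  rot[4] = xyzzwxvv$yyzw
  rot[5] = yzzwxvv$yyzwx
  rot[6] = zzwxvv$yyzwxy
  rot[7] = zwxvv$yyzwxyz
  rot[8] = wxvv$yyzwxyzz
  rot[9] = xvv$yyzwxyzzw
  rot[10] = vv$yyzwxyzzwx
  rot[11] = v$yyzwxyzzwxv
  rot[12] = $yyzwxyzzwxvv
Sorted (with $ < everything):
  sorted[0] = $yyzwxyzzwxvv  (last char: 'v')
  sorted[1] = v$yyzwxyzzwxv  (last char: 'v')
  sorted[2] = vv$yyzwxyzzwx  (last char: 'x')
  sorted[3] = wxvv$yyzwxyzz  (last char: 'z')
  sorted[4] = wxyzzwxvv$yyz  (last char: 'z')
  sorted[5] = xvv$yyzwxyzzw  (last char: 'w')
  sorted[6] = xyzzwxvv$yyzw  (last char: 'w')
  sorted[7] = yyzwxyzzwxvv$  (last char: '$')
  sorted[8] = yzwxyzzwxvv$y  (last char: 'y')
  sorted[9] = yzzwxvv$yyzwx  (last char: 'x')
  sorted[10] = zwxvv$yyzwxyz  (last char: 'z')
  sorted[11] = zwxyzzwxvv$yy  (last char: 'y')
  sorted[12] = zzwxvv$yyzwxy  (last char: 'y')
Last column: vvxzzww$yxzyy
Original string S is at sorted index 7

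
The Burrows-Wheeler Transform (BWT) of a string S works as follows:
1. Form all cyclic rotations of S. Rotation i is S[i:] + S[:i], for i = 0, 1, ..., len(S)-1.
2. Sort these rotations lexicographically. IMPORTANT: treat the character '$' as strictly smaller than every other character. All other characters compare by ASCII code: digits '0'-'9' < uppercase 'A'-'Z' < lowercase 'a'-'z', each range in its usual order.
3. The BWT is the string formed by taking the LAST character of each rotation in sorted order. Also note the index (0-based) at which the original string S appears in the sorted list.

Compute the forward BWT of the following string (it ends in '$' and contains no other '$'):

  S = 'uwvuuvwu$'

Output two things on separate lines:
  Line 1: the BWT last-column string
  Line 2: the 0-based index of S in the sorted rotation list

All 9 rotations (rotation i = S[i:]+S[:i]):
  rot[0] = uwvuuvwu$
  rot[1] = wvuuvwu$u
  rot[2] = vuuvwu$uw
  rot[3] = uuvwu$uwv
  rot[4] = uvwu$uwvu
  rot[5] = vwu$uwvuu
  rot[6] = wu$uwvuuv
  rot[7] = u$uwvuuvw
  rot[8] = $uwvuuvwu
Sorted (with $ < everything):
  sorted[0] = $uwvuuvwu  (last char: 'u')
  sorted[1] = u$uwvuuvw  (last char: 'w')
  sorted[2] = uuvwu$uwv  (last char: 'v')
  sorted[3] = uvwu$uwvu  (last char: 'u')
  sorted[4] = uwvuuvwu$  (last char: '$')
  sorted[5] = vuuvwu$uw  (last char: 'w')
  sorted[6] = vwu$uwvuu  (last char: 'u')
  sorted[7] = wu$uwvuuv  (last char: 'v')
  sorted[8] = wvuuvwu$u  (last char: 'u')
Last column: uwvu$wuvu
Original string S is at sorted index 4

Answer: uwvu$wuvu
4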